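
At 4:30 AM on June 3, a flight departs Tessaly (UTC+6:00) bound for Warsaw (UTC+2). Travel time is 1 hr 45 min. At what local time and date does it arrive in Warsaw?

2:15 AM on June 3

Convert departure to UTC: 4:30 AM − 6:00 = 10:30 PM UTC on Jun 2.
Add 1 hour and 45 minutes travel time → 12:15 AM UTC (Jun 3).
Warsaw is UTC+2:00, so local arrival = 12:15 AM + 2:00 = 2:15 AM on Jun 3.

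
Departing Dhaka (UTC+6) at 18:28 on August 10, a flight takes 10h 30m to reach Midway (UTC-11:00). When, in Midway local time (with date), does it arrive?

11:58 on August 10

Midway is 17:00 behind Dhaka.
After 10 hours 30 minutes it is 04:58 (Aug 11) in Dhaka.
Shift by the zone difference: 04:58 − 17:00 = 11:58 on Aug 10 in Midway.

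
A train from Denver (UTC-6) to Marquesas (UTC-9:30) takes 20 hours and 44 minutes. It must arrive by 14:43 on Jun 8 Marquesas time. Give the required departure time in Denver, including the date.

Target arrival in UTC: 14:43 + 9:30 = 00:13 on Jun 9.
Subtract 20 hours 44 minutes → departure 03:29 UTC on Jun 8.
Denver is UTC−6:00: 03:29 − 6:00 = 21:29 on Jun 7.

21:29 on Jun 7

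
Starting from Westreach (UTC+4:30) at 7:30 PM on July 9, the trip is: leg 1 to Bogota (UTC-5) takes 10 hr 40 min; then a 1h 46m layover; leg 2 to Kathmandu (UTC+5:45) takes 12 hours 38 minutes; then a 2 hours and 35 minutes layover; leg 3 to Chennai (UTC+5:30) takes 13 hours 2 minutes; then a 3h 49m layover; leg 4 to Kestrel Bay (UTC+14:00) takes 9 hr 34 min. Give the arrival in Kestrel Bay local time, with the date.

Convert departure to UTC: 7:30 PM − 4:30 = 3:00 PM UTC on Jul 9.
Add 10 hours and 40 minutes leg 1 → 1:40 AM UTC (Jul 10).
Add 1 hour and 46 minutes layover in Bogota → 3:26 AM UTC.
Add 12 hours and 38 minutes leg 2 → 4:04 PM UTC.
Add 2 hours 35 minutes layover in Kathmandu → 6:39 PM UTC.
Add 13 hours 2 minutes leg 3 → 7:41 AM UTC (Jul 11).
Add 3 hours and 49 minutes layover in Chennai → 11:30 AM UTC.
Add 9 hours 34 minutes leg 4 → 9:04 PM UTC.
Kestrel Bay is UTC+14:00, so local arrival = 9:04 PM + 14:00 = 11:04 AM on Jul 12.

11:04 AM on Jul 12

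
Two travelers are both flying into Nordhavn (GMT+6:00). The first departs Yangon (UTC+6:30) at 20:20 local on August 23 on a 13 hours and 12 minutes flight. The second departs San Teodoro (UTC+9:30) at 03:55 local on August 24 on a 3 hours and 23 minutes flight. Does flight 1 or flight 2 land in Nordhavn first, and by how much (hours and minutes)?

the second, by 5 hours 14 minutes

Flight 1 in UTC: 20:20 − 6:30 = 13:50 on Aug 23.
+13 hours 12 minutes → arrive 03:02 UTC on Aug 24.
Flight 2 in UTC: 03:55 − 9:30 = 18:25 on Aug 23.
+3 hours 23 minutes → arrive 21:48 UTC on Aug 23.
Flight 2 lands earlier by 5 hours 14 minutes.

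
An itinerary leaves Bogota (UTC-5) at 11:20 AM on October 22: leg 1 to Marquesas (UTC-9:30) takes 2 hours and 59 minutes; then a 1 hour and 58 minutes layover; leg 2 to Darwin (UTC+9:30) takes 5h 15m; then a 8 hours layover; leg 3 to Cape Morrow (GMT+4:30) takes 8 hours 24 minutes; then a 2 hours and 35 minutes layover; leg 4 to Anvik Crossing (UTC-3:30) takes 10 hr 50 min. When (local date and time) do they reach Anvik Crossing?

4:51 AM on Oct 24

Convert departure to UTC: 11:20 AM + 5:00 = 4:20 PM UTC on Oct 22.
Add 2 hours and 59 minutes leg 1 → 7:19 PM UTC.
Add 1 hour 58 minutes layover in Marquesas → 9:17 PM UTC.
Add 5 hours and 15 minutes leg 2 → 2:32 AM UTC (Oct 23).
Add 8 hours layover in Darwin → 10:32 AM UTC.
Add 8 hours 24 minutes leg 3 → 6:56 PM UTC.
Add 2 hours and 35 minutes layover in Cape Morrow → 9:31 PM UTC.
Add 10 hours 50 minutes leg 4 → 8:21 AM UTC (Oct 24).
Anvik Crossing is UTC−3:30, so local arrival = 8:21 AM − 3:30 = 4:51 AM on Oct 24.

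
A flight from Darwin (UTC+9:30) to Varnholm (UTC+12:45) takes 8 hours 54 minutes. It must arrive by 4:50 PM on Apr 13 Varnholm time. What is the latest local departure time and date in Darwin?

4:41 AM on Apr 13

Target arrival in UTC: 4:50 PM − 12:45 = 4:05 AM on Apr 13.
Subtract 8 hours 54 minutes → departure 7:11 PM UTC on Apr 12.
Darwin is UTC+9:30: 7:11 PM + 9:30 = 4:41 AM on Apr 13.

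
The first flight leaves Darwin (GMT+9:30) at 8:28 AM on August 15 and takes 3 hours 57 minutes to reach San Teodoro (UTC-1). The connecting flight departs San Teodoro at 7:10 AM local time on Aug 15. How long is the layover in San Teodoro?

Convert departure to UTC: 8:28 AM − 9:30 = 10:58 PM UTC on Aug 14.
Add 3 hours and 57 minutes flight time → 2:55 AM UTC (Aug 15).
San Teodoro is UTC−1:00, so local arrival = 2:55 AM − 1:00 = 1:55 AM on Aug 15.
Layover = 7:10 AM − 1:55 AM = 5 hours 15 minutes.

5 hours 15 minutes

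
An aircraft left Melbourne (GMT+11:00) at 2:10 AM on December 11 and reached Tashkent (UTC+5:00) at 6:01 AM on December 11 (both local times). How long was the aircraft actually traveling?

9 hours 51 minutes

Tashkent is 6:00 behind Melbourne.
Clock-face elapsed time (ignoring zones) is 3 hours 51 minutes.
Actual elapsed = 3 hours 51 minutes + 6:00 = 9 hours 51 minutes.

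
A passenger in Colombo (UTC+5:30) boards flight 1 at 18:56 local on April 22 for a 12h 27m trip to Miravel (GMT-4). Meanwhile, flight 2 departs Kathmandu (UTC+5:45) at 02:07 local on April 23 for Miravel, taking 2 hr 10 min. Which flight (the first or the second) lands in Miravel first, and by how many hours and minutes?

the second, by 3 hours 21 minutes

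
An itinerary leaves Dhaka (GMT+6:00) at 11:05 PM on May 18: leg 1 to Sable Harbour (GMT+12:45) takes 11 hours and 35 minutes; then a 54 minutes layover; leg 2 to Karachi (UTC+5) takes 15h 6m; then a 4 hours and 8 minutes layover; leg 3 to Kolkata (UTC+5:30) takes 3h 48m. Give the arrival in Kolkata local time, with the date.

10:06 AM on May 20

Convert departure to UTC: 11:05 PM − 6:00 = 5:05 PM UTC on May 18.
Add 11 hours 35 minutes leg 1 → 4:40 AM UTC (May 19).
Add 54 minutes layover in Sable Harbour → 5:34 AM UTC.
Add 15 hours 6 minutes leg 2 → 8:40 PM UTC.
Add 4 hours and 8 minutes layover in Karachi → 12:48 AM UTC (May 20).
Add 3 hours 48 minutes leg 3 → 4:36 AM UTC.
Kolkata is UTC+5:30, so local arrival = 4:36 AM + 5:30 = 10:06 AM on May 20.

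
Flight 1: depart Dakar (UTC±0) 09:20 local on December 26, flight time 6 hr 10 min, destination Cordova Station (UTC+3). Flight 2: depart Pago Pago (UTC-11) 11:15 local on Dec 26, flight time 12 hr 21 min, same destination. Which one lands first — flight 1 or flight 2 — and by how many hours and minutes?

Flight 1 departs at 09:20 UTC (Dec 26).
+6 hours 10 minutes → arrive 15:30 UTC on Dec 26.
Flight 2 in UTC: 11:15 + 11:00 = 22:15 on Dec 26.
+12 hours and 21 minutes → arrive 10:36 UTC on Dec 27.
Flight 1 lands earlier by 19 hours 6 minutes.

the first, by 19 hours 6 minutes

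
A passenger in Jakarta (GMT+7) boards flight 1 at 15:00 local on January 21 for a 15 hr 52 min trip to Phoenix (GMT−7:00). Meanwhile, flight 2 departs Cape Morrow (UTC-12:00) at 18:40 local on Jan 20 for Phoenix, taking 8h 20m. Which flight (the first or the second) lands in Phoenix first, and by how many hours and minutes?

the second, by 8 hours 52 minutes

Flight 1 in UTC: 15:00 − 7:00 = 08:00 on Jan 21.
+15 hours 52 minutes → arrive 23:52 UTC on Jan 21.
Flight 2 in UTC: 18:40 + 12:00 = 06:40 on Jan 21.
+8 hours 20 minutes → arrive 15:00 UTC on Jan 21.
Flight 2 lands earlier by 8 hours 52 minutes.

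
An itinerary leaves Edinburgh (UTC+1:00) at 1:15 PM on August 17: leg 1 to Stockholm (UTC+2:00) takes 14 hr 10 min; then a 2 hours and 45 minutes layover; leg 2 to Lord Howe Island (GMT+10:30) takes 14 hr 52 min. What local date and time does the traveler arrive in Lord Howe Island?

Convert departure to UTC: 1:15 PM − 1:00 = 12:15 PM UTC on Aug 17.
Add 14 hours and 10 minutes leg 1 → 2:25 AM UTC (Aug 18).
Add 2 hours and 45 minutes layover in Stockholm → 5:10 AM UTC.
Add 14 hours and 52 minutes leg 2 → 8:02 PM UTC.
Lord Howe Island is UTC+10:30, so local arrival = 8:02 PM + 10:30 = 6:32 AM on Aug 19.

6:32 AM on Aug 19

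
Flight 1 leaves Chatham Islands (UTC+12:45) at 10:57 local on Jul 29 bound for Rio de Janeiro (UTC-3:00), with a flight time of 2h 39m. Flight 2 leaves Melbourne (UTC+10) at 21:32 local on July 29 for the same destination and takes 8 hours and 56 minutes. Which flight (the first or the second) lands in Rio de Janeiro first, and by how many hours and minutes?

the first, by 19 hours 37 minutes

Flight 1 in UTC: 10:57 − 12:45 = 22:12 on Jul 28.
+2 hours and 39 minutes → arrive 00:51 UTC on Jul 29.
Flight 2 in UTC: 21:32 − 10:00 = 11:32 on Jul 29.
+8 hours and 56 minutes → arrive 20:28 UTC on Jul 29.
Flight 1 lands earlier by 19 hours 37 minutes.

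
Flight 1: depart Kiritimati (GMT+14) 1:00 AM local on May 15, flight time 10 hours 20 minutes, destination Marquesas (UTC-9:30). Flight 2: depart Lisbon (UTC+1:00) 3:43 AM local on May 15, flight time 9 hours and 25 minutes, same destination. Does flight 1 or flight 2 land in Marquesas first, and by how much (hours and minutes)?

the first, by 14 hours 48 minutes

Flight 1 in UTC: 1:00 AM − 14:00 = 11:00 AM on May 14.
+10 hours and 20 minutes → arrive 9:20 PM UTC on May 14.
Flight 2 in UTC: 3:43 AM − 1:00 = 2:43 AM on May 15.
+9 hours and 25 minutes → arrive 12:08 PM UTC on May 15.
Flight 1 lands earlier by 14 hours 48 minutes.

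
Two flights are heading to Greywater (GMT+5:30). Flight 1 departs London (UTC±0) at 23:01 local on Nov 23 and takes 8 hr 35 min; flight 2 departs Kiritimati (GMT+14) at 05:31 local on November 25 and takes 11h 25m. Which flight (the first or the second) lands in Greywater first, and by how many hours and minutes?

Flight 1 departs at 23:01 UTC (Nov 23).
+8 hours 35 minutes → arrive 07:36 UTC on Nov 24.
Flight 2 in UTC: 05:31 − 14:00 = 15:31 on Nov 24.
+11 hours 25 minutes → arrive 02:56 UTC on Nov 25.
Flight 1 lands earlier by 19 hours 20 minutes.

the first, by 19 hours 20 minutes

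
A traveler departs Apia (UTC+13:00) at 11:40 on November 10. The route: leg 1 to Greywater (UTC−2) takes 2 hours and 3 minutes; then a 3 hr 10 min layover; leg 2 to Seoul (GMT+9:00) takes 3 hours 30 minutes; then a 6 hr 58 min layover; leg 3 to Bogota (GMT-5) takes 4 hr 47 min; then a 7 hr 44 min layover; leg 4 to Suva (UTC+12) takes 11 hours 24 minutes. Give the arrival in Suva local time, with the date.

Convert departure to UTC: 11:40 − 13:00 = 22:40 UTC on Nov 9.
Add 2 hours 3 minutes leg 1 → 00:43 UTC (Nov 10).
Add 3 hours 10 minutes layover in Greywater → 03:53 UTC.
Add 3 hours 30 minutes leg 2 → 07:23 UTC.
Add 6 hours and 58 minutes layover in Seoul → 14:21 UTC.
Add 4 hours and 47 minutes leg 3 → 19:08 UTC.
Add 7 hours 44 minutes layover in Bogota → 02:52 UTC (Nov 11).
Add 11 hours and 24 minutes leg 4 → 14:16 UTC.
Suva is UTC+12:00, so local arrival = 14:16 + 12:00 = 02:16 on Nov 12.

02:16 on November 12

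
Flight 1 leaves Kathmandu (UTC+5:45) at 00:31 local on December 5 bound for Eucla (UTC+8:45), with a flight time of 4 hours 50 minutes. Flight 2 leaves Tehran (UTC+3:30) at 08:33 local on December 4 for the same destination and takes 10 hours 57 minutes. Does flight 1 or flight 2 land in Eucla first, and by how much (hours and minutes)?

Flight 1 in UTC: 00:31 − 5:45 = 18:46 on Dec 4.
+4 hours 50 minutes → arrive 23:36 UTC on Dec 4.
Flight 2 in UTC: 08:33 − 3:30 = 05:03 on Dec 4.
+10 hours 57 minutes → arrive 16:00 UTC on Dec 4.
Flight 2 lands earlier by 7 hours 36 minutes.

the second, by 7 hours 36 minutes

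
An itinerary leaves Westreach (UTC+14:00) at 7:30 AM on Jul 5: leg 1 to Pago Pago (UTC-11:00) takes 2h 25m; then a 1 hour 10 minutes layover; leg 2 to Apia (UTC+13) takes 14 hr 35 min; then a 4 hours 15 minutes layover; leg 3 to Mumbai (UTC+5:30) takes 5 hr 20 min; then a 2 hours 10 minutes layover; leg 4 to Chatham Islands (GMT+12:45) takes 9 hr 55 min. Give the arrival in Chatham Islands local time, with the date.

10:05 PM on July 6

Convert departure to UTC: 7:30 AM − 14:00 = 5:30 PM UTC on Jul 4.
Add 2 hours and 25 minutes leg 1 → 7:55 PM UTC.
Add 1 hour and 10 minutes layover in Pago Pago → 9:05 PM UTC.
Add 14 hours and 35 minutes leg 2 → 11:40 AM UTC (Jul 5).
Add 4 hours and 15 minutes layover in Apia → 3:55 PM UTC.
Add 5 hours 20 minutes leg 3 → 9:15 PM UTC.
Add 2 hours 10 minutes layover in Mumbai → 11:25 PM UTC.
Add 9 hours 55 minutes leg 4 → 9:20 AM UTC (Jul 6).
Chatham Islands is UTC+12:45, so local arrival = 9:20 AM + 12:45 = 10:05 PM on Jul 6.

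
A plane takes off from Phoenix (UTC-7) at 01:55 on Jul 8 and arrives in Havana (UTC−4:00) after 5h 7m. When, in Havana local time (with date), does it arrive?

Convert departure to UTC: 01:55 + 7:00 = 08:55 UTC on Jul 8.
Add 5 hours and 7 minutes travel time → 14:02 UTC.
Havana is UTC−4:00, so local arrival = 14:02 − 4:00 = 10:02 on Jul 8.

10:02 on Jul 8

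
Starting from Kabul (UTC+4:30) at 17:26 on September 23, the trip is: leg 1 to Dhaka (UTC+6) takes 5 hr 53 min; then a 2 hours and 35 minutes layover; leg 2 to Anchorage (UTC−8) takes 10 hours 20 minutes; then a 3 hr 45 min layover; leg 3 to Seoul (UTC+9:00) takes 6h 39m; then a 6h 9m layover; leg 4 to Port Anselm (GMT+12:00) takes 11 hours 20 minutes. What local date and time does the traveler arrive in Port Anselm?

23:37 on Sep 25

Convert departure to UTC: 17:26 − 4:30 = 12:56 UTC on Sep 23.
Add 5 hours 53 minutes leg 1 → 18:49 UTC.
Add 2 hours and 35 minutes layover in Dhaka → 21:24 UTC.
Add 10 hours and 20 minutes leg 2 → 07:44 UTC (Sep 24).
Add 3 hours and 45 minutes layover in Anchorage → 11:29 UTC.
Add 6 hours and 39 minutes leg 3 → 18:08 UTC.
Add 6 hours 9 minutes layover in Seoul → 00:17 UTC (Sep 25).
Add 11 hours and 20 minutes leg 4 → 11:37 UTC.
Port Anselm is UTC+12:00, so local arrival = 11:37 + 12:00 = 23:37 on Sep 25.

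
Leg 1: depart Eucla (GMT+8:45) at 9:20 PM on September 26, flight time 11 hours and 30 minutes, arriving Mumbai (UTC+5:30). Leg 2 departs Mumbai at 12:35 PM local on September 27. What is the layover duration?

Convert departure to UTC: 9:20 PM − 8:45 = 12:35 PM UTC on Sep 26.
Add 11 hours 30 minutes flight time → 12:05 AM UTC (Sep 27).
Mumbai is UTC+5:30, so local arrival = 12:05 AM + 5:30 = 5:35 AM on Sep 27.
Layover = 12:35 PM − 5:35 AM = 7 hours.

7 hours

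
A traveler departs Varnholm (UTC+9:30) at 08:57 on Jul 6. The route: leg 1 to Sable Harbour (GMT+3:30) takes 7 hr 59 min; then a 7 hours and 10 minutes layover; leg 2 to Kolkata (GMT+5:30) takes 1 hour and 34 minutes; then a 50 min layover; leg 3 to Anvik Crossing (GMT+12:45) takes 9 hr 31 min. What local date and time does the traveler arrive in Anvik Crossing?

15:16 on July 7

Convert departure to UTC: 08:57 − 9:30 = 23:27 UTC on Jul 5.
Add 7 hours 59 minutes leg 1 → 07:26 UTC (Jul 6).
Add 7 hours and 10 minutes layover in Sable Harbour → 14:36 UTC.
Add 1 hour 34 minutes leg 2 → 16:10 UTC.
Add 50 minutes layover in Kolkata → 17:00 UTC.
Add 9 hours 31 minutes leg 3 → 02:31 UTC (Jul 7).
Anvik Crossing is UTC+12:45, so local arrival = 02:31 + 12:45 = 15:16 on Jul 7.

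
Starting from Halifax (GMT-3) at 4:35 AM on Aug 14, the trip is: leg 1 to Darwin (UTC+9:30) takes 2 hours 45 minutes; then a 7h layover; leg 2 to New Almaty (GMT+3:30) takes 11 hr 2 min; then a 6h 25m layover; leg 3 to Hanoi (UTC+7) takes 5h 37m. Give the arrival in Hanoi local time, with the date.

Convert departure to UTC: 4:35 AM + 3:00 = 7:35 AM UTC on Aug 14.
Add 2 hours 45 minutes leg 1 → 10:20 AM UTC.
Add 7 hours layover in Darwin → 5:20 PM UTC.
Add 11 hours 2 minutes leg 2 → 4:22 AM UTC (Aug 15).
Add 6 hours and 25 minutes layover in New Almaty → 10:47 AM UTC.
Add 5 hours 37 minutes leg 3 → 4:24 PM UTC.
Hanoi is UTC+7:00, so local arrival = 4:24 PM + 7:00 = 11:24 PM on Aug 15.

11:24 PM on August 15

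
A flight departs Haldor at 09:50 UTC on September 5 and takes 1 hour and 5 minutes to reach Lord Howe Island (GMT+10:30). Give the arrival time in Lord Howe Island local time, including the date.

21:25 on September 5

Departure is given in UTC: 09:50 on Sep 5.
Add 1 hour 5 minutes → 10:55 UTC.
Lord Howe Island is UTC+10:30: 10:55 + 10:30 = 21:25 on Sep 5.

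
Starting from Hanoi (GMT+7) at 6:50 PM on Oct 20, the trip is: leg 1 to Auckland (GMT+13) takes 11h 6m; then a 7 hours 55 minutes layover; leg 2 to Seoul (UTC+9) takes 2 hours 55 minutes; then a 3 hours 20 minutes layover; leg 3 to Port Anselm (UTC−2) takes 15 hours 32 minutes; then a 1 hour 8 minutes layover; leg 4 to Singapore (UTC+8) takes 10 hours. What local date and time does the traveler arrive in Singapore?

Convert departure to UTC: 6:50 PM − 7:00 = 11:50 AM UTC on Oct 20.
Add 11 hours 6 minutes leg 1 → 10:56 PM UTC.
Add 7 hours and 55 minutes layover in Auckland → 6:51 AM UTC (Oct 21).
Add 2 hours 55 minutes leg 2 → 9:46 AM UTC.
Add 3 hours 20 minutes layover in Seoul → 1:06 PM UTC.
Add 15 hours and 32 minutes leg 3 → 4:38 AM UTC (Oct 22).
Add 1 hour 8 minutes layover in Port Anselm → 5:46 AM UTC.
Add 10 hours leg 4 → 3:46 PM UTC.
Singapore is UTC+8:00, so local arrival = 3:46 PM + 8:00 = 11:46 PM on Oct 22.

11:46 PM on October 22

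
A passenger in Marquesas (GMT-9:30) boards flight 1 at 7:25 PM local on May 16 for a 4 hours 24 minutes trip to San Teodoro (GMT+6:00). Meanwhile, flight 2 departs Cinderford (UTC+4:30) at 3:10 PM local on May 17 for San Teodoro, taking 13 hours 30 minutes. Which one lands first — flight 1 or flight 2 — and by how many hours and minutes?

Flight 1 in UTC: 7:25 PM + 9:30 = 4:55 AM on May 17.
+4 hours and 24 minutes → arrive 9:19 AM UTC on May 17.
Flight 2 in UTC: 3:10 PM − 4:30 = 10:40 AM on May 17.
+13 hours 30 minutes → arrive 12:10 AM UTC on May 18.
Flight 1 lands earlier by 14 hours 51 minutes.

the first, by 14 hours 51 minutes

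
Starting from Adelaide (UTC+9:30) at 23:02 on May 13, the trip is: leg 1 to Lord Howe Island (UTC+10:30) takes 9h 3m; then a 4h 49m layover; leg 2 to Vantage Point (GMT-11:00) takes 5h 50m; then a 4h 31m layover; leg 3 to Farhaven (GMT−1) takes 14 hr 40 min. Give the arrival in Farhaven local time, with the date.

03:25 on May 15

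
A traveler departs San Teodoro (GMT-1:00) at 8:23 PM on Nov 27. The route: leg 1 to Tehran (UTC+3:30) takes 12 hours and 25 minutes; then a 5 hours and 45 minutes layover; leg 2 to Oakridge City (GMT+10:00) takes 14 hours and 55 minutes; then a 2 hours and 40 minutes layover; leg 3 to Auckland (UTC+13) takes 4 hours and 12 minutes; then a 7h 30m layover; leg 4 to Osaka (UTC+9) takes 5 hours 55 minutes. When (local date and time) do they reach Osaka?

Convert departure to UTC: 8:23 PM + 1:00 = 9:23 PM UTC on Nov 27.
Add 12 hours and 25 minutes leg 1 → 9:48 AM UTC (Nov 28).
Add 5 hours 45 minutes layover in Tehran → 3:33 PM UTC.
Add 14 hours 55 minutes leg 2 → 6:28 AM UTC (Nov 29).
Add 2 hours 40 minutes layover in Oakridge City → 9:08 AM UTC.
Add 4 hours 12 minutes leg 3 → 1:20 PM UTC.
Add 7 hours 30 minutes layover in Auckland → 8:50 PM UTC.
Add 5 hours and 55 minutes leg 4 → 2:45 AM UTC (Nov 30).
Osaka is UTC+9:00, so local arrival = 2:45 AM + 9:00 = 11:45 AM on Nov 30.

11:45 AM on November 30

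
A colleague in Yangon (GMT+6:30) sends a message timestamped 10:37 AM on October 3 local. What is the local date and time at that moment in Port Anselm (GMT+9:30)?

1:37 PM on October 3

Port Anselm is 3:00 ahead of Yangon.
Shift by the zone difference: 10:37 AM + 3:00 = 1:37 PM on Oct 3 in Port Anselm.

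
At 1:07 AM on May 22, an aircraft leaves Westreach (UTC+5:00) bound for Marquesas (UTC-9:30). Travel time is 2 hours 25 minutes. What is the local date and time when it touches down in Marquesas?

Convert departure to UTC: 1:07 AM − 5:00 = 8:07 PM UTC on May 21.
Add 2 hours 25 minutes travel time → 10:32 PM UTC.
Marquesas is UTC−9:30, so local arrival = 10:32 PM − 9:30 = 1:02 PM on May 21.

1:02 PM on May 21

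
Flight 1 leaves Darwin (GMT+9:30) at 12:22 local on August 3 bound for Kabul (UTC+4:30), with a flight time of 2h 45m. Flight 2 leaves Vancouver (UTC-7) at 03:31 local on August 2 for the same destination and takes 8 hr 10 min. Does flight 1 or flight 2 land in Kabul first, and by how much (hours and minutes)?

the second, by 10 hours 56 minutes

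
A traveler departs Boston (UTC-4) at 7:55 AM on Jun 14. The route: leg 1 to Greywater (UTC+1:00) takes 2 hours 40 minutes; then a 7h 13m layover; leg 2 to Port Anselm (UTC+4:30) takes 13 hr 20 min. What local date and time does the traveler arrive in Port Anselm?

Convert departure to UTC: 7:55 AM + 4:00 = 11:55 AM UTC on Jun 14.
Add 2 hours and 40 minutes leg 1 → 2:35 PM UTC.
Add 7 hours and 13 minutes layover in Greywater → 9:48 PM UTC.
Add 13 hours 20 minutes leg 2 → 11:08 AM UTC (Jun 15).
Port Anselm is UTC+4:30, so local arrival = 11:08 AM + 4:30 = 3:38 PM on Jun 15.

3:38 PM on Jun 15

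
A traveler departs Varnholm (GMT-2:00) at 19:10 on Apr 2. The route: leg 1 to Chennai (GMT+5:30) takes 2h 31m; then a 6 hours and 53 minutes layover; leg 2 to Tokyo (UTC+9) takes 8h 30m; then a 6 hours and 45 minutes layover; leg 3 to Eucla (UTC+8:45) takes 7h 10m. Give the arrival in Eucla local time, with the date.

Convert departure to UTC: 19:10 + 2:00 = 21:10 UTC on Apr 2.
Add 2 hours and 31 minutes leg 1 → 23:41 UTC.
Add 6 hours 53 minutes layover in Chennai → 06:34 UTC (Apr 3).
Add 8 hours 30 minutes leg 2 → 15:04 UTC.
Add 6 hours 45 minutes layover in Tokyo → 21:49 UTC.
Add 7 hours 10 minutes leg 3 → 04:59 UTC (Apr 4).
Eucla is UTC+8:45, so local arrival = 04:59 + 8:45 = 13:44 on Apr 4.

13:44 on Apr 4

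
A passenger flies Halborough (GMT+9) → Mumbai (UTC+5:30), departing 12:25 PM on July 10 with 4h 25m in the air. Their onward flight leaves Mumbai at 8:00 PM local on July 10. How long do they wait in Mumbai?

Convert departure to UTC: 12:25 PM − 9:00 = 3:25 AM UTC on Jul 10.
Add 4 hours and 25 minutes flight time → 7:50 AM UTC.
Mumbai is UTC+5:30, so local arrival = 7:50 AM + 5:30 = 1:20 PM on Jul 10.
Layover = 8:00 PM − 1:20 PM = 6 hours 40 minutes.

6 hours 40 minutes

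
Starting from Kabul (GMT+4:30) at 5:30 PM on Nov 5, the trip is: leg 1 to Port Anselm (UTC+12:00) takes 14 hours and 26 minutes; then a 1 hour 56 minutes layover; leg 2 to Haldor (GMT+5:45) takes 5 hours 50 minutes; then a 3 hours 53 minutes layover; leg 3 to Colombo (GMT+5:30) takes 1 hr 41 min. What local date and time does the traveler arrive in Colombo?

10:16 PM on November 6

Convert departure to UTC: 5:30 PM − 4:30 = 1:00 PM UTC on Nov 5.
Add 14 hours 26 minutes leg 1 → 3:26 AM UTC (Nov 6).
Add 1 hour 56 minutes layover in Port Anselm → 5:22 AM UTC.
Add 5 hours 50 minutes leg 2 → 11:12 AM UTC.
Add 3 hours 53 minutes layover in Haldor → 3:05 PM UTC.
Add 1 hour 41 minutes leg 3 → 4:46 PM UTC.
Colombo is UTC+5:30, so local arrival = 4:46 PM + 5:30 = 10:16 PM on Nov 6.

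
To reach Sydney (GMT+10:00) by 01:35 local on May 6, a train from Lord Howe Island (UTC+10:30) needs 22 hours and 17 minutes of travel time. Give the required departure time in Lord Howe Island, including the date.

03:48 on May 5

Target arrival in UTC: 01:35 − 10:00 = 15:35 on May 5.
Subtract 22 hours and 17 minutes → departure 17:18 UTC on May 4.
Lord Howe Island is UTC+10:30: 17:18 + 10:30 = 03:48 on May 5.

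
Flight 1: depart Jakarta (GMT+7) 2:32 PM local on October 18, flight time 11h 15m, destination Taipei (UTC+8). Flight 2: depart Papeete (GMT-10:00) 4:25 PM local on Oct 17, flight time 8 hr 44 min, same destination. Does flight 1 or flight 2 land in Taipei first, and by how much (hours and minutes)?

the second, by 7 hours 38 minutes

Flight 1 in UTC: 2:32 PM − 7:00 = 7:32 AM on Oct 18.
+11 hours and 15 minutes → arrive 6:47 PM UTC on Oct 18.
Flight 2 in UTC: 4:25 PM + 10:00 = 2:25 AM on Oct 18.
+8 hours and 44 minutes → arrive 11:09 AM UTC on Oct 18.
Flight 2 lands earlier by 7 hours 38 minutes.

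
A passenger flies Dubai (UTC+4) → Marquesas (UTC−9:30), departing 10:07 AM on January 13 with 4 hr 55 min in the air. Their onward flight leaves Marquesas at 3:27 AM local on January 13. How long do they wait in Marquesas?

Convert departure to UTC: 10:07 AM − 4:00 = 6:07 AM UTC on Jan 13.
Add 4 hours and 55 minutes flight time → 11:02 AM UTC.
Marquesas is UTC−9:30, so local arrival = 11:02 AM − 9:30 = 1:32 AM on Jan 13.
Layover = 3:27 AM − 1:32 AM = 1 hour 55 minutes.

1 hour 55 minutes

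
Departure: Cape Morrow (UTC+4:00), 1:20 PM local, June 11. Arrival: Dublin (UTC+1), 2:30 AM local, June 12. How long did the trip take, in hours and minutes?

16 hours 10 minutes

Departure in UTC: 1:20 PM − 4:00 = 9:20 AM on Jun 11.
Arrival in UTC: 2:30 AM − 1:00 = 1:30 AM on Jun 12.
Elapsed = 1:30 AM − 9:20 AM (+1 day) = 16 hours 10 minutes.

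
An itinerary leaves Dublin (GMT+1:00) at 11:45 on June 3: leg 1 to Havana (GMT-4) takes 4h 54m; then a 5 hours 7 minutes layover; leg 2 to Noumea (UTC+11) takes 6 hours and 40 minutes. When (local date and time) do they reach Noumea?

Convert departure to UTC: 11:45 − 1:00 = 10:45 UTC on Jun 3.
Add 4 hours and 54 minutes leg 1 → 15:39 UTC.
Add 5 hours and 7 minutes layover in Havana → 20:46 UTC.
Add 6 hours 40 minutes leg 2 → 03:26 UTC (Jun 4).
Noumea is UTC+11:00, so local arrival = 03:26 + 11:00 = 14:26 on Jun 4.

14:26 on Jun 4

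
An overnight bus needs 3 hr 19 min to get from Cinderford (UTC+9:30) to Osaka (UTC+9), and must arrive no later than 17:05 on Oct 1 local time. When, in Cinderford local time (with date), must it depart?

14:16 on October 1

Target arrival in UTC: 17:05 − 9:00 = 08:05 on Oct 1.
Subtract 3 hours 19 minutes → departure 04:46 UTC on Oct 1.
Cinderford is UTC+9:30: 04:46 + 9:30 = 14:16 on Oct 1.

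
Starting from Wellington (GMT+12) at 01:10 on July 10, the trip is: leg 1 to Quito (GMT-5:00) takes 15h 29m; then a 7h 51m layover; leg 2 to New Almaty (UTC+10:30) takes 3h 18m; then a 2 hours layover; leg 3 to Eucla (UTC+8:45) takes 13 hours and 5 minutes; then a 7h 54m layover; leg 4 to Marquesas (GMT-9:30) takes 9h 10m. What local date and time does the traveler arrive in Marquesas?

Convert departure to UTC: 01:10 − 12:00 = 13:10 UTC on Jul 9.
Add 15 hours 29 minutes leg 1 → 04:39 UTC (Jul 10).
Add 7 hours 51 minutes layover in Quito → 12:30 UTC.
Add 3 hours and 18 minutes leg 2 → 15:48 UTC.
Add 2 hours layover in New Almaty → 17:48 UTC.
Add 13 hours and 5 minutes leg 3 → 06:53 UTC (Jul 11).
Add 7 hours 54 minutes layover in Eucla → 14:47 UTC.
Add 9 hours 10 minutes leg 4 → 23:57 UTC.
Marquesas is UTC−9:30, so local arrival = 23:57 − 9:30 = 14:27 on Jul 11.

14:27 on July 11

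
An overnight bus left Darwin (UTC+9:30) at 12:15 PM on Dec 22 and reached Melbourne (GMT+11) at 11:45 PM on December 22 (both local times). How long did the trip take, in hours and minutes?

10 hours

Departure in UTC: 12:15 PM − 9:30 = 2:45 AM on Dec 22.
Arrival in UTC: 11:45 PM − 11:00 = 12:45 PM on Dec 22.
Elapsed = 12:45 PM − 2:45 AM = 10 hours.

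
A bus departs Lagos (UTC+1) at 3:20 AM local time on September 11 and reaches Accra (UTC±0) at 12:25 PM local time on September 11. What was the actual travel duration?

Departure in UTC: 3:20 AM − 1:00 = 2:20 AM on Sep 11.
Arrival is already UTC: 12:25 PM on Sep 11.
Elapsed = 12:25 PM − 2:20 AM = 10 hours 5 minutes.

10 hours 5 minutes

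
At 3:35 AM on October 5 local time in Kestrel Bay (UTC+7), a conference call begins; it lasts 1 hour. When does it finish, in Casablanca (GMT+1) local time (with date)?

10:35 PM on October 4

Casablanca is 6:00 behind Kestrel Bay.
After 1 hour it is 4:35 AM in Kestrel Bay.
Shift by the zone difference: 4:35 AM − 6:00 = 10:35 PM on Oct 4 in Casablanca.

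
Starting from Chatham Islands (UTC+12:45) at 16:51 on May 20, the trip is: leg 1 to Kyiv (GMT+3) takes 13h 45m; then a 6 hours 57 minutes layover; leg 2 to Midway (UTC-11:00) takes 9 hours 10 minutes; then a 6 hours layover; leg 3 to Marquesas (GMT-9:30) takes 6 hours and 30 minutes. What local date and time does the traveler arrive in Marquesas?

Convert departure to UTC: 16:51 − 12:45 = 04:06 UTC on May 20.
Add 13 hours 45 minutes leg 1 → 17:51 UTC.
Add 6 hours 57 minutes layover in Kyiv → 00:48 UTC (May 21).
Add 9 hours 10 minutes leg 2 → 09:58 UTC.
Add 6 hours layover in Midway → 15:58 UTC.
Add 6 hours 30 minutes leg 3 → 22:28 UTC.
Marquesas is UTC−9:30, so local arrival = 22:28 − 9:30 = 12:58 on May 21.

12:58 on May 21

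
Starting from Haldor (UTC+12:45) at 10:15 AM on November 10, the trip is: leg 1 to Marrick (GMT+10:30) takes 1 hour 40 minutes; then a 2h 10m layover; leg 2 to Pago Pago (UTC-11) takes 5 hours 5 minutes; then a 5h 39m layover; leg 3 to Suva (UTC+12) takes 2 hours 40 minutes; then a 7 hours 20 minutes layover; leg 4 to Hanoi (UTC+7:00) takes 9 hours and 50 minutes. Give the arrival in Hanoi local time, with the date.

2:54 PM on November 11

Convert departure to UTC: 10:15 AM − 12:45 = 9:30 PM UTC on Nov 9.
Add 1 hour 40 minutes leg 1 → 11:10 PM UTC.
Add 2 hours 10 minutes layover in Marrick → 1:20 AM UTC (Nov 10).
Add 5 hours and 5 minutes leg 2 → 6:25 AM UTC.
Add 5 hours 39 minutes layover in Pago Pago → 12:04 PM UTC.
Add 2 hours 40 minutes leg 3 → 2:44 PM UTC.
Add 7 hours and 20 minutes layover in Suva → 10:04 PM UTC.
Add 9 hours and 50 minutes leg 4 → 7:54 AM UTC (Nov 11).
Hanoi is UTC+7:00, so local arrival = 7:54 AM + 7:00 = 2:54 PM on Nov 11.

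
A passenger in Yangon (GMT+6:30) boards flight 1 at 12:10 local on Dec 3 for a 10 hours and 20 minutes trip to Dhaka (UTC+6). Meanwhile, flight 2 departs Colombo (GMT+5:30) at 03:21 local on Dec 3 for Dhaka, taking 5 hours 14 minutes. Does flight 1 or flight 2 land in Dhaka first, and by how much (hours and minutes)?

Flight 1 in UTC: 12:10 − 6:30 = 05:40 on Dec 3.
+10 hours and 20 minutes → arrive 16:00 UTC on Dec 3.
Flight 2 in UTC: 03:21 − 5:30 = 21:51 on Dec 2.
+5 hours and 14 minutes → arrive 03:05 UTC on Dec 3.
Flight 2 lands earlier by 12 hours 55 minutes.

the second, by 12 hours 55 minutes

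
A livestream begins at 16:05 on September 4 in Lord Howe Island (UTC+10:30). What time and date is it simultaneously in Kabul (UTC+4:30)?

Kabul is 6:00 behind Lord Howe Island.
Shift by the zone difference: 16:05 − 6:00 = 10:05 on Sep 4 in Kabul.

10:05 on Sep 4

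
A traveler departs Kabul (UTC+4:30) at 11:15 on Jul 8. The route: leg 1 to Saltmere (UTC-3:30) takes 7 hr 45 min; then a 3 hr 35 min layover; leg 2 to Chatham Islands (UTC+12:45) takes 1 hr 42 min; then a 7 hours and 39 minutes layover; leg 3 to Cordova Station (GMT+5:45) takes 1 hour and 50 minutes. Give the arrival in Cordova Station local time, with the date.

Convert departure to UTC: 11:15 − 4:30 = 06:45 UTC on Jul 8.
Add 7 hours 45 minutes leg 1 → 14:30 UTC.
Add 3 hours 35 minutes layover in Saltmere → 18:05 UTC.
Add 1 hour and 42 minutes leg 2 → 19:47 UTC.
Add 7 hours 39 minutes layover in Chatham Islands → 03:26 UTC (Jul 9).
Add 1 hour and 50 minutes leg 3 → 05:16 UTC.
Cordova Station is UTC+5:45, so local arrival = 05:16 + 5:45 = 11:01 on Jul 9.

11:01 on July 9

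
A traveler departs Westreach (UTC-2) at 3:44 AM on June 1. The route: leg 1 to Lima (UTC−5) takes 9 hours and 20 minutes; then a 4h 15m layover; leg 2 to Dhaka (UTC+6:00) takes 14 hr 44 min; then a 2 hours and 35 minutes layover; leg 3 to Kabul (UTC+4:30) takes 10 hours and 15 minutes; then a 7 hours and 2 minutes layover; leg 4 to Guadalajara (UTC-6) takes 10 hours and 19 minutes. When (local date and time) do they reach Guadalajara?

Convert departure to UTC: 3:44 AM + 2:00 = 5:44 AM UTC on Jun 1.
Add 9 hours and 20 minutes leg 1 → 3:04 PM UTC.
Add 4 hours 15 minutes layover in Lima → 7:19 PM UTC.
Add 14 hours 44 minutes leg 2 → 10:03 AM UTC (Jun 2).
Add 2 hours and 35 minutes layover in Dhaka → 12:38 PM UTC.
Add 10 hours 15 minutes leg 3 → 10:53 PM UTC.
Add 7 hours 2 minutes layover in Kabul → 5:55 AM UTC (Jun 3).
Add 10 hours and 19 minutes leg 4 → 4:14 PM UTC.
Guadalajara is UTC−6:00, so local arrival = 4:14 PM − 6:00 = 10:14 AM on Jun 3.

10:14 AM on Jun 3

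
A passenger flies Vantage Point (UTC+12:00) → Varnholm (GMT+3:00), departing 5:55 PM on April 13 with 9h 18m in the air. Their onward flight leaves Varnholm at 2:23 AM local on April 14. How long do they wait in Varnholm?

8 hours 10 minutes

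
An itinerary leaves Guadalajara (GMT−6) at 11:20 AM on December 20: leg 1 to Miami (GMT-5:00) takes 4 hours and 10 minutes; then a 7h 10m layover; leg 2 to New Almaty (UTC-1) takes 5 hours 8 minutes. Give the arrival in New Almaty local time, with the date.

8:48 AM on December 21

Convert departure to UTC: 11:20 AM + 6:00 = 5:20 PM UTC on Dec 20.
Add 4 hours and 10 minutes leg 1 → 9:30 PM UTC.
Add 7 hours 10 minutes layover in Miami → 4:40 AM UTC (Dec 21).
Add 5 hours 8 minutes leg 2 → 9:48 AM UTC.
New Almaty is UTC−1:00, so local arrival = 9:48 AM − 1:00 = 8:48 AM on Dec 21.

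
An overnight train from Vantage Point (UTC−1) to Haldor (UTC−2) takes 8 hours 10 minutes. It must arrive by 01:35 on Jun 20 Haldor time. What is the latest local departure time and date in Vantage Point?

18:25 on Jun 19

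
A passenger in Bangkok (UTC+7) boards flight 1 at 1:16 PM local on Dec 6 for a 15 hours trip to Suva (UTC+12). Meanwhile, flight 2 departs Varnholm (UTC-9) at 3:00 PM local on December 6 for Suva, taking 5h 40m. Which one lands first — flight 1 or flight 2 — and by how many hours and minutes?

Flight 1 in UTC: 1:16 PM − 7:00 = 6:16 AM on Dec 6.
+15 hours → arrive 9:16 PM UTC on Dec 6.
Flight 2 in UTC: 3:00 PM + 9:00 = 12:00 AM on Dec 7.
+5 hours and 40 minutes → arrive 5:40 AM UTC on Dec 7.
Flight 1 lands earlier by 8 hours 24 minutes.

the first, by 8 hours 24 minutes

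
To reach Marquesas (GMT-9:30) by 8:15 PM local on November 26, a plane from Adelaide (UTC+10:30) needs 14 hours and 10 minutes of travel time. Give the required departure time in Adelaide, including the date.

2:05 AM on Nov 27

Target arrival in UTC: 8:15 PM + 9:30 = 5:45 AM on Nov 27.
Subtract 14 hours and 10 minutes → departure 3:35 PM UTC on Nov 26.
Adelaide is UTC+10:30: 3:35 PM + 10:30 = 2:05 AM on Nov 27.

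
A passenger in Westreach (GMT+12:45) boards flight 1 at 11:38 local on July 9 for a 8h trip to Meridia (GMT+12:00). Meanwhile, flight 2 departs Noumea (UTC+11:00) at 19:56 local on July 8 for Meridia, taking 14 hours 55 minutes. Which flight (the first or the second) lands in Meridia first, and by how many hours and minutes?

Flight 1 in UTC: 11:38 − 12:45 = 22:53 on Jul 8.
+8 hours → arrive 06:53 UTC on Jul 9.
Flight 2 in UTC: 19:56 − 11:00 = 08:56 on Jul 8.
+14 hours 55 minutes → arrive 23:51 UTC on Jul 8.
Flight 2 lands earlier by 7 hours 2 minutes.

the second, by 7 hours 2 minutes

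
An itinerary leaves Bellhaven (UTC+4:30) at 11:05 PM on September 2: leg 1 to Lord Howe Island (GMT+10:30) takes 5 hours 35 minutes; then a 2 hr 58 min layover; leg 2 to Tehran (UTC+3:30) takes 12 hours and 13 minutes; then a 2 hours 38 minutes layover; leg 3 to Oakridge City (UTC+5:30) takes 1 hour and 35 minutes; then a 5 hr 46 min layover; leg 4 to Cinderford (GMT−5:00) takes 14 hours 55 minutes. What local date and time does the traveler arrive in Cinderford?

11:15 AM on Sep 4

Convert departure to UTC: 11:05 PM − 4:30 = 6:35 PM UTC on Sep 2.
Add 5 hours 35 minutes leg 1 → 12:10 AM UTC (Sep 3).
Add 2 hours 58 minutes layover in Lord Howe Island → 3:08 AM UTC.
Add 12 hours 13 minutes leg 2 → 3:21 PM UTC.
Add 2 hours and 38 minutes layover in Tehran → 5:59 PM UTC.
Add 1 hour 35 minutes leg 3 → 7:34 PM UTC.
Add 5 hours and 46 minutes layover in Oakridge City → 1:20 AM UTC (Sep 4).
Add 14 hours 55 minutes leg 4 → 4:15 PM UTC.
Cinderford is UTC−5:00, so local arrival = 4:15 PM − 5:00 = 11:15 AM on Sep 4.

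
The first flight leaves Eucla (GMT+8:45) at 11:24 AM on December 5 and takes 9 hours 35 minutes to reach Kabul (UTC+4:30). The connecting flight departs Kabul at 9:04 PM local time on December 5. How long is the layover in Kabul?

4 hours 20 minutes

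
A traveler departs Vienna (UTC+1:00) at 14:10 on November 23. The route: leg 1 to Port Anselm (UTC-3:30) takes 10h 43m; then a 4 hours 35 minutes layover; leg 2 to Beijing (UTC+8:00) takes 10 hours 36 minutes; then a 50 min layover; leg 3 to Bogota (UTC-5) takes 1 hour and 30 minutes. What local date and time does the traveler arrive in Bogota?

12:24 on November 24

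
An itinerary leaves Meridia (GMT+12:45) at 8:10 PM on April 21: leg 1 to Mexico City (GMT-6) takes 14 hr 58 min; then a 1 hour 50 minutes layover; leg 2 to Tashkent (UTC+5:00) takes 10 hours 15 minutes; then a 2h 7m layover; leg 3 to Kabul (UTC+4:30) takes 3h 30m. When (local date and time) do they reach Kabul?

Convert departure to UTC: 8:10 PM − 12:45 = 7:25 AM UTC on Apr 21.
Add 14 hours 58 minutes leg 1 → 10:23 PM UTC.
Add 1 hour and 50 minutes layover in Mexico City → 12:13 AM UTC (Apr 22).
Add 10 hours 15 minutes leg 2 → 10:28 AM UTC.
Add 2 hours and 7 minutes layover in Tashkent → 12:35 PM UTC.
Add 3 hours and 30 minutes leg 3 → 4:05 PM UTC.
Kabul is UTC+4:30, so local arrival = 4:05 PM + 4:30 = 8:35 PM on Apr 22.

8:35 PM on Apr 22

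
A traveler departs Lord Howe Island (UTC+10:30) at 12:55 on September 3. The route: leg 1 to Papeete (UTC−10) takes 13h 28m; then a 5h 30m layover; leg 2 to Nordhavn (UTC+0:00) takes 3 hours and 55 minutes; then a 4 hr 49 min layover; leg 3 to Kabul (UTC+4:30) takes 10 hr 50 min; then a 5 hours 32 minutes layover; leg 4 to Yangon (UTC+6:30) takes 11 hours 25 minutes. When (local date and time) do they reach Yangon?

16:24 on September 5

Convert departure to UTC: 12:55 − 10:30 = 02:25 UTC on Sep 3.
Add 13 hours and 28 minutes leg 1 → 15:53 UTC.
Add 5 hours 30 minutes layover in Papeete → 21:23 UTC.
Add 3 hours and 55 minutes leg 2 → 01:18 UTC (Sep 4).
Add 4 hours and 49 minutes layover in Nordhavn → 06:07 UTC.
Add 10 hours 50 minutes leg 3 → 16:57 UTC.
Add 5 hours 32 minutes layover in Kabul → 22:29 UTC.
Add 11 hours and 25 minutes leg 4 → 09:54 UTC (Sep 5).
Yangon is UTC+6:30, so local arrival = 09:54 + 6:30 = 16:24 on Sep 5.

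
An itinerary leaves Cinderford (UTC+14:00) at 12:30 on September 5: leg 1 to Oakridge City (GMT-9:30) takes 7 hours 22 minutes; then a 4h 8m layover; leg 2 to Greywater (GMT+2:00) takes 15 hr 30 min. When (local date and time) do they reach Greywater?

03:30 on September 6

Convert departure to UTC: 12:30 − 14:00 = 22:30 UTC on Sep 4.
Add 7 hours 22 minutes leg 1 → 05:52 UTC (Sep 5).
Add 4 hours 8 minutes layover in Oakridge City → 10:00 UTC.
Add 15 hours 30 minutes leg 2 → 01:30 UTC (Sep 6).
Greywater is UTC+2:00, so local arrival = 01:30 + 2:00 = 03:30 on Sep 6.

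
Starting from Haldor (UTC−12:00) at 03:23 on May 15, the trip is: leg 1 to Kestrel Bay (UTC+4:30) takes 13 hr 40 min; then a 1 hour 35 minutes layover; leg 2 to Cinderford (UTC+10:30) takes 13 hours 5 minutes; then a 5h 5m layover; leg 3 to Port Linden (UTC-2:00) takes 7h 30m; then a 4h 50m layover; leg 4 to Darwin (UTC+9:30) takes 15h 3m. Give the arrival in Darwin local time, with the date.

Convert departure to UTC: 03:23 + 12:00 = 15:23 UTC on May 15.
Add 13 hours and 40 minutes leg 1 → 05:03 UTC (May 16).
Add 1 hour 35 minutes layover in Kestrel Bay → 06:38 UTC.
Add 13 hours 5 minutes leg 2 → 19:43 UTC.
Add 5 hours 5 minutes layover in Cinderford → 00:48 UTC (May 17).
Add 7 hours 30 minutes leg 3 → 08:18 UTC.
Add 4 hours and 50 minutes layover in Port Linden → 13:08 UTC.
Add 15 hours and 3 minutes leg 4 → 04:11 UTC (May 18).
Darwin is UTC+9:30, so local arrival = 04:11 + 9:30 = 13:41 on May 18.

13:41 on May 18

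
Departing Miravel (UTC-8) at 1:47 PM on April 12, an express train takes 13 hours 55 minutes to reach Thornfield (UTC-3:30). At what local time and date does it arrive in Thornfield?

8:12 AM on April 13

Convert departure to UTC: 1:47 PM + 8:00 = 9:47 PM UTC on Apr 12.
Add 13 hours and 55 minutes travel time → 11:42 AM UTC (Apr 13).
Thornfield is UTC−3:30, so local arrival = 11:42 AM − 3:30 = 8:12 AM on Apr 13.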